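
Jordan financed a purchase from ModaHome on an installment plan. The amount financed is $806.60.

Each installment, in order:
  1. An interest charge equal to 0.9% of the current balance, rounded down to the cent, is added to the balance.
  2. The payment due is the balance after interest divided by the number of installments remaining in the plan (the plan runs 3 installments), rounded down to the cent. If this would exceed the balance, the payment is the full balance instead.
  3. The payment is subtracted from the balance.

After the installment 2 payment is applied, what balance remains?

# | Opening | Interest | Payment | End bal
1 | $806.60 | $7.25 | $271.28 | $542.57
2 | $542.57 | $4.88 | $273.72 | $273.73

$273.73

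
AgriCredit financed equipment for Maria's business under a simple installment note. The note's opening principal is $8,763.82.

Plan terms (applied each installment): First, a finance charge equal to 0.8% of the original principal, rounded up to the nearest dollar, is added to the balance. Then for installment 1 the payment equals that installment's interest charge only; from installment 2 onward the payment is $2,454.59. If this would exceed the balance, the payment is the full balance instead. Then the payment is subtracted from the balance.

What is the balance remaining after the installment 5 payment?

$0.00

# | Opening | Interest | Payment | End bal
1 | $8,763.82 | $71.00 | $71.00 | $8,763.82
2 | $8,763.82 | $71.00 | $2,454.59 | $6,380.23
3 | $6,380.23 | $71.00 | $2,454.59 | $3,996.64
4 | $3,996.64 | $71.00 | $2,454.59 | $1,613.05
5 | $1,613.05 | $71.00 | $1,684.05 | $0.00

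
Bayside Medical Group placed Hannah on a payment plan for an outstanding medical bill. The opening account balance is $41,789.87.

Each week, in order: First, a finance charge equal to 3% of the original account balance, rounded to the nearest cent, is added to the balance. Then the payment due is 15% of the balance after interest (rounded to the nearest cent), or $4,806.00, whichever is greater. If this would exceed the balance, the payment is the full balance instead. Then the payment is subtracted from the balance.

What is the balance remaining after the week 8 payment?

$10,644.07

Week 1: opening $41,789.87; interest $1,253.70 → $43,043.57; payment $6,456.54; balance $36,587.03
Week 2: opening $36,587.03; interest $1,253.70 → $37,840.73; payment $5,676.11; balance $32,164.62
Week 3: opening $32,164.62; interest $1,253.70 → $33,418.32; payment $5,012.75; balance $28,405.57
Week 4: opening $28,405.57; interest $1,253.70 → $29,659.27; payment $4,806.00; balance $24,853.27
Week 5: opening $24,853.27; interest $1,253.70 → $26,106.97; payment $4,806.00; balance $21,300.97
Week 6: opening $21,300.97; interest $1,253.70 → $22,554.67; payment $4,806.00; balance $17,748.67
Week 7: opening $17,748.67; interest $1,253.70 → $19,002.37; payment $4,806.00; balance $14,196.37
Week 8: opening $14,196.37; interest $1,253.70 → $15,450.07; payment $4,806.00; balance $10,644.07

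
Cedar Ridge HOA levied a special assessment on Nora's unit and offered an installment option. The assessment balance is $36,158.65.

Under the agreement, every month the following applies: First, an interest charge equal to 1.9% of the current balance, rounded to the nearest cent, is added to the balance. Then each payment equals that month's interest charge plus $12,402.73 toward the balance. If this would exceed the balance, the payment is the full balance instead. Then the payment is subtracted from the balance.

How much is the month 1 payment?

Month 1: $36,158.65 +$687.01 interest = $36,845.66; pay $13,089.74 → $23,755.92

$13,089.74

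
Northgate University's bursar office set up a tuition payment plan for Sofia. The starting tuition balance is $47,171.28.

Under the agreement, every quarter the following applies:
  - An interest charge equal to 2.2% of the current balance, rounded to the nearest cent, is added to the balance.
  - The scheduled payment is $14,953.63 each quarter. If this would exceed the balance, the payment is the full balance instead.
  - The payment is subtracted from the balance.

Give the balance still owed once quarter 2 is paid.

$19,033.41

Quarter 1: $47,171.28 +$1,037.77 interest = $48,209.05; pay $14,953.63 → $33,255.42
Quarter 2: $33,255.42 +$731.62 interest = $33,987.04; pay $14,953.63 → $19,033.41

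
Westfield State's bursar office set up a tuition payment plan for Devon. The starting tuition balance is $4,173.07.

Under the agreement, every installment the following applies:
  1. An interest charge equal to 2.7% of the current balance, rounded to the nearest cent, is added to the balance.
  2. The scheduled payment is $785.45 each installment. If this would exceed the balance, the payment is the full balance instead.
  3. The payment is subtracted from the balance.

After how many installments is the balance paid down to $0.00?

6

Installment 1: opening $4,173.07; interest $112.67 → $4,285.74; payment $785.45; balance $3,500.29
Installment 2: opening $3,500.29; interest $94.51 → $3,594.80; payment $785.45; balance $2,809.35
Installment 3: opening $2,809.35; interest $75.85 → $2,885.20; payment $785.45; balance $2,099.75
Installment 4: opening $2,099.75; interest $56.69 → $2,156.44; payment $785.45; balance $1,370.99
Installment 5: opening $1,370.99; interest $37.02 → $1,408.01; payment $785.45; balance $622.56
Installment 6: opening $622.56; interest $16.81 → $639.37; payment $639.37; balance $0.00
Balance reaches $0.00 in installment 6.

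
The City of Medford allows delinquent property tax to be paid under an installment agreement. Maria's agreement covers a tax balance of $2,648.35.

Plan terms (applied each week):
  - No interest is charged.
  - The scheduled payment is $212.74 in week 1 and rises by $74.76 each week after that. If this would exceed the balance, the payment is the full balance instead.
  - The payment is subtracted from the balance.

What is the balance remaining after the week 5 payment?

$837.05

# | Opening | Payment | End bal
1 | $2,648.35 | $212.74 | $2,435.61
2 | $2,435.61 | $287.50 | $2,148.11
3 | $2,148.11 | $362.26 | $1,785.85
4 | $1,785.85 | $437.02 | $1,348.83
5 | $1,348.83 | $511.78 | $837.05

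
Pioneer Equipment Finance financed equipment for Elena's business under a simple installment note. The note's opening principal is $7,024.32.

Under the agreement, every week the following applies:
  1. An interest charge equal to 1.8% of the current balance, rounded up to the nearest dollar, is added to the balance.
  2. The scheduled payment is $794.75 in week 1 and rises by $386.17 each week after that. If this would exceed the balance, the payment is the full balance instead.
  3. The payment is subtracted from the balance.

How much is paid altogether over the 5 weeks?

$7,466.32

Week 1: opening $7,024.32; interest $127.00 → $7,151.32; payment $794.75; balance $6,356.57
Week 2: opening $6,356.57; interest $115.00 → $6,471.57; payment $1,180.92; balance $5,290.65
Week 3: opening $5,290.65; interest $96.00 → $5,386.65; payment $1,567.09; balance $3,819.56
Week 4: opening $3,819.56; interest $69.00 → $3,888.56; payment $1,953.26; balance $1,935.30
Week 5: opening $1,935.30; interest $35.00 → $1,970.30; payment $1,970.30; balance $0.00
Total paid: $7,466.32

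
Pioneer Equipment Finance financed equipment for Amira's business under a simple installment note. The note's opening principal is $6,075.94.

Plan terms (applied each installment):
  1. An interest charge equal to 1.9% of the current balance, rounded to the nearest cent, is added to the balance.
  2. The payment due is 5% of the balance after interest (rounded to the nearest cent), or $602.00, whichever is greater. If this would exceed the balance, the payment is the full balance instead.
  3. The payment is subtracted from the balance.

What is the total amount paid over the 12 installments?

Installment 1: opening $6,075.94; interest $115.44 → $6,191.38; payment $602.00; balance $5,589.38
Installment 2: opening $5,589.38; interest $106.20 → $5,695.58; payment $602.00; balance $5,093.58
Installment 3: opening $5,093.58; interest $96.78 → $5,190.36; payment $602.00; balance $4,588.36
Installment 4: opening $4,588.36; interest $87.18 → $4,675.54; payment $602.00; balance $4,073.54
Installment 5: opening $4,073.54; interest $77.40 → $4,150.94; payment $602.00; balance $3,548.94
Installment 6: opening $3,548.94; interest $67.43 → $3,616.37; payment $602.00; balance $3,014.37
Installment 7: opening $3,014.37; interest $57.27 → $3,071.64; payment $602.00; balance $2,469.64
Installment 8: opening $2,469.64; interest $46.92 → $2,516.56; payment $602.00; balance $1,914.56
Installment 9: opening $1,914.56; interest $36.38 → $1,950.94; payment $602.00; balance $1,348.94
Installment 10: opening $1,348.94; interest $25.63 → $1,374.57; payment $602.00; balance $772.57
Installment 11: opening $772.57; interest $14.68 → $787.25; payment $602.00; balance $185.25
Installment 12: opening $185.25; interest $3.52 → $188.77; payment $188.77; balance $0.00
Total paid: $6,810.77

$6,810.77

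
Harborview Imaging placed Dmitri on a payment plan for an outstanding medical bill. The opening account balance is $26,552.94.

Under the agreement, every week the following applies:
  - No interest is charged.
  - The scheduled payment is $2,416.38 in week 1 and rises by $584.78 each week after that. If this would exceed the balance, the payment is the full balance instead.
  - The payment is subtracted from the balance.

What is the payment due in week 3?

$3,585.94

Week 1: opening $26,552.94; payment $2,416.38; balance $24,136.56
Week 2: opening $24,136.56; payment $3,001.16; balance $21,135.40
Week 3: opening $21,135.40; payment $3,585.94; balance $17,549.46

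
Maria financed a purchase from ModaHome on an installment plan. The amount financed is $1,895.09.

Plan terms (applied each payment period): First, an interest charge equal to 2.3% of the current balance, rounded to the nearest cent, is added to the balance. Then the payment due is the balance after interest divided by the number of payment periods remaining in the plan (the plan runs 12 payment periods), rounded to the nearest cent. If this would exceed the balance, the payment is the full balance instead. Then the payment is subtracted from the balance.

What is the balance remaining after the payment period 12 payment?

$0.00

# | Opening | Interest | Payment | End bal
1 | $1,895.09 | $43.59 | $161.56 | $1,777.12
2 | $1,777.12 | $40.87 | $165.27 | $1,652.72
3 | $1,652.72 | $38.01 | $169.07 | $1,521.66
4 | $1,521.66 | $35.00 | $172.96 | $1,383.70
5 | $1,383.70 | $31.83 | $176.94 | $1,238.59
6 | $1,238.59 | $28.49 | $181.01 | $1,086.07
7 | $1,086.07 | $24.98 | $185.18 | $925.87
8 | $925.87 | $21.30 | $189.43 | $757.74
9 | $757.74 | $17.43 | $193.79 | $581.38
10 | $581.38 | $13.37 | $198.25 | $396.50
11 | $396.50 | $9.12 | $202.81 | $202.81
12 | $202.81 | $4.66 | $207.47 | $0.00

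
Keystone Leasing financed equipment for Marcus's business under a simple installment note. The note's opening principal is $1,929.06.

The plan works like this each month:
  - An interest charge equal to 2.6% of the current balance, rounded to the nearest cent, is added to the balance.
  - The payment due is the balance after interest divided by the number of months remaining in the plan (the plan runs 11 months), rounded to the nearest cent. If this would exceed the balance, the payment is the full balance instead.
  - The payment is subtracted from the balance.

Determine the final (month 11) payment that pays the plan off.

Month 1: opening $1,929.06; interest $50.16 → $1,979.22; payment $179.93; balance $1,799.29
Month 2: opening $1,799.29; interest $46.78 → $1,846.07; payment $184.61; balance $1,661.46
Month 3: opening $1,661.46; interest $43.20 → $1,704.66; payment $189.41; balance $1,515.25
Month 4: opening $1,515.25; interest $39.40 → $1,554.65; payment $194.33; balance $1,360.32
Month 5: opening $1,360.32; interest $35.37 → $1,395.69; payment $199.38; balance $1,196.31
Month 6: opening $1,196.31; interest $31.10 → $1,227.41; payment $204.57; balance $1,022.84
Month 7: opening $1,022.84; interest $26.59 → $1,049.43; payment $209.89; balance $839.54
Month 8: opening $839.54; interest $21.83 → $861.37; payment $215.34; balance $646.03
Month 9: opening $646.03; interest $16.80 → $662.83; payment $220.94; balance $441.89
Month 10: opening $441.89; interest $11.49 → $453.38; payment $226.69; balance $226.69
Month 11: opening $226.69; interest $5.89 → $232.58; payment $232.58; balance $0.00

$232.58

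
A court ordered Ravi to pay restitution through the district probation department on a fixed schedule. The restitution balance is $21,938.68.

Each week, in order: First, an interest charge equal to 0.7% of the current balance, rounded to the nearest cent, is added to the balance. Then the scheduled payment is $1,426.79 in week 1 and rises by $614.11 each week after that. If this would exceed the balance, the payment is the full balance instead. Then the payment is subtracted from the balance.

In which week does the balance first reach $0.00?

Week 1: opening $21,938.68; interest $153.57 → $22,092.25; payment $1,426.79; balance $20,665.46
Week 2: opening $20,665.46; interest $144.66 → $20,810.12; payment $2,040.90; balance $18,769.22
Week 3: opening $18,769.22; interest $131.38 → $18,900.60; payment $2,655.01; balance $16,245.59
Week 4: opening $16,245.59; interest $113.72 → $16,359.31; payment $3,269.12; balance $13,090.19
Week 5: opening $13,090.19; interest $91.63 → $13,181.82; payment $3,883.23; balance $9,298.59
Week 6: opening $9,298.59; interest $65.09 → $9,363.68; payment $4,497.34; balance $4,866.34
Week 7: opening $4,866.34; interest $34.06 → $4,900.40; payment $4,900.40; balance $0.00
Balance reaches $0.00 in week 7.

7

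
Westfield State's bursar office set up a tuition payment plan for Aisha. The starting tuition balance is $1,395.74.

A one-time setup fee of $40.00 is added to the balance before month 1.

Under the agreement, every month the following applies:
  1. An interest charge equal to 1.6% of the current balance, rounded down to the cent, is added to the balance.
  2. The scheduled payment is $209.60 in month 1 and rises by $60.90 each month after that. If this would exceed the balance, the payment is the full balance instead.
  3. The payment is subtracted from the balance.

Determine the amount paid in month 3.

Month 1: $1,435.74 +$22.97 interest = $1,458.71; pay $209.60 → $1,249.11
Month 2: $1,249.11 +$19.98 interest = $1,269.09; pay $270.50 → $998.59
Month 3: $998.59 +$15.97 interest = $1,014.56; pay $331.40 → $683.16

$331.40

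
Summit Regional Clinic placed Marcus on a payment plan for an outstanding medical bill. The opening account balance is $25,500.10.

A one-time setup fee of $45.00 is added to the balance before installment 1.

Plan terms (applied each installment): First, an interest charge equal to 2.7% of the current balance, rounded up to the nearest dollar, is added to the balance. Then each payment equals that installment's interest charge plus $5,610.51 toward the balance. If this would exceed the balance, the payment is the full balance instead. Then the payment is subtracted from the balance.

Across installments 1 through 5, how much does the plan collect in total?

Installment 1: $25,545.10 +$690.00 interest = $26,235.10; pay $6,300.51 → $19,934.59
Installment 2: $19,934.59 +$539.00 interest = $20,473.59; pay $6,149.51 → $14,324.08
Installment 3: $14,324.08 +$387.00 interest = $14,711.08; pay $5,997.51 → $8,713.57
Installment 4: $8,713.57 +$236.00 interest = $8,949.57; pay $5,846.51 → $3,103.06
Installment 5: $3,103.06 +$84.00 interest = $3,187.06; pay $3,187.06 → $0.00
Total paid: $27,481.10

$27,481.10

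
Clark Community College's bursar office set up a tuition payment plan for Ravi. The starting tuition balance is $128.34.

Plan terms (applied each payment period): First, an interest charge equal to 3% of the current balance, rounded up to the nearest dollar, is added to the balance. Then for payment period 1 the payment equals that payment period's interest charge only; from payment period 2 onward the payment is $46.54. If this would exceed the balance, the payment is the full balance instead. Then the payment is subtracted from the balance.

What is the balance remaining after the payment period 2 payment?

Payment period 1: opening $128.34; interest $4.00 → $132.34; payment $4.00; balance $128.34
Payment period 2: opening $128.34; interest $4.00 → $132.34; payment $46.54; balance $85.80

$85.80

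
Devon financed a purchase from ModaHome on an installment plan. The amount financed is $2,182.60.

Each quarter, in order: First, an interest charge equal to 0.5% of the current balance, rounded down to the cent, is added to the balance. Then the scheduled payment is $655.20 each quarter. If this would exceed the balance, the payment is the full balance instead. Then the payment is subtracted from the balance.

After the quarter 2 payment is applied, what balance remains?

Quarter 1: $2,182.60 +$10.91 interest = $2,193.51; pay $655.20 → $1,538.31
Quarter 2: $1,538.31 +$7.69 interest = $1,546.00; pay $655.20 → $890.80

$890.80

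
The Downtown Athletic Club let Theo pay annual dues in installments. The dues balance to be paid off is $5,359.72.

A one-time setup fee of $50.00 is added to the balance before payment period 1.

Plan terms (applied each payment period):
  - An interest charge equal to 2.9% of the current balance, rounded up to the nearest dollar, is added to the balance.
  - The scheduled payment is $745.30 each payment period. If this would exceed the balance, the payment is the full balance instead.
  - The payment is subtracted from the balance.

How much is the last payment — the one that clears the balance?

$205.32

Payment period 1: $5,409.72 +$157.00 interest = $5,566.72; pay $745.30 → $4,821.42
Payment period 2: $4,821.42 +$140.00 interest = $4,961.42; pay $745.30 → $4,216.12
Payment period 3: $4,216.12 +$123.00 interest = $4,339.12; pay $745.30 → $3,593.82
Payment period 4: $3,593.82 +$105.00 interest = $3,698.82; pay $745.30 → $2,953.52
Payment period 5: $2,953.52 +$86.00 interest = $3,039.52; pay $745.30 → $2,294.22
Payment period 6: $2,294.22 +$67.00 interest = $2,361.22; pay $745.30 → $1,615.92
Payment period 7: $1,615.92 +$47.00 interest = $1,662.92; pay $745.30 → $917.62
Payment period 8: $917.62 +$27.00 interest = $944.62; pay $745.30 → $199.32
Payment period 9: $199.32 +$6.00 interest = $205.32; pay $205.32 → $0.00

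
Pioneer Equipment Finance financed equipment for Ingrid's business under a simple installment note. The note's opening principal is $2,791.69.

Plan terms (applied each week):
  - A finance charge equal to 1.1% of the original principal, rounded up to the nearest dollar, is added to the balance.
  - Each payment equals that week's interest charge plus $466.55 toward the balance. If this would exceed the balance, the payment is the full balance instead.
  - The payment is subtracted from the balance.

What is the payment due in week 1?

Week 1: opening $2,791.69; interest $31.00 → $2,822.69; payment $497.55; balance $2,325.14

$497.55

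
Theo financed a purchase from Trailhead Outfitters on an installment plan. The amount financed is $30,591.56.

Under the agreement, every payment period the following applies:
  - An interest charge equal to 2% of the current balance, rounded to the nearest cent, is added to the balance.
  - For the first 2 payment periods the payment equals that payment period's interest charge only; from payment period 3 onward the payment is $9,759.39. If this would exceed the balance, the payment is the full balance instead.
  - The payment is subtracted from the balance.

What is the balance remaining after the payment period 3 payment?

$21,444.00

Payment period 1: opening $30,591.56; interest $611.83 → $31,203.39; payment $611.83; balance $30,591.56
Payment period 2: opening $30,591.56; interest $611.83 → $31,203.39; payment $611.83; balance $30,591.56
Payment period 3: opening $30,591.56; interest $611.83 → $31,203.39; payment $9,759.39; balance $21,444.00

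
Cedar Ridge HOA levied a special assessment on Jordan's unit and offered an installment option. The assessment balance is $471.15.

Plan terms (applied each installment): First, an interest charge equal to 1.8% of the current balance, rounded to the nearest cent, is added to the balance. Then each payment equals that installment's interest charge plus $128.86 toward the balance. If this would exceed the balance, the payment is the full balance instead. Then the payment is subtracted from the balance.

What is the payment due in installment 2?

Installment 1: opening $471.15; interest $8.48 → $479.63; payment $137.34; balance $342.29
Installment 2: opening $342.29; interest $6.16 → $348.45; payment $135.02; balance $213.43

$135.02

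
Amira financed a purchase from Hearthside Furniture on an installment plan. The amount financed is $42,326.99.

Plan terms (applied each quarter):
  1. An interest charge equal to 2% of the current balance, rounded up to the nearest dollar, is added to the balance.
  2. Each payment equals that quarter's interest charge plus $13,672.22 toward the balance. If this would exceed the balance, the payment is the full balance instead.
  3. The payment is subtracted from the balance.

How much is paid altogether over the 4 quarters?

# | Opening | Interest | Payment | End bal
1 | $42,326.99 | $847.00 | $14,519.22 | $28,654.77
2 | $28,654.77 | $574.00 | $14,246.22 | $14,982.55
3 | $14,982.55 | $300.00 | $13,972.22 | $1,310.33
4 | $1,310.33 | $27.00 | $1,337.33 | $0.00
Total paid: $44,074.99

$44,074.99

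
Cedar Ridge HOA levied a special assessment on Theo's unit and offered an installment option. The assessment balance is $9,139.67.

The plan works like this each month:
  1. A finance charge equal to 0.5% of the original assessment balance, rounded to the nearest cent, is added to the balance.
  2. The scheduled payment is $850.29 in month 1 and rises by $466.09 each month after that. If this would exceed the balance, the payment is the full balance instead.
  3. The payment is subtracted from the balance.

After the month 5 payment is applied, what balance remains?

$455.82

Month 1: opening $9,139.67; interest $45.70 → $9,185.37; payment $850.29; balance $8,335.08
Month 2: opening $8,335.08; interest $45.70 → $8,380.78; payment $1,316.38; balance $7,064.40
Month 3: opening $7,064.40; interest $45.70 → $7,110.10; payment $1,782.47; balance $5,327.63
Month 4: opening $5,327.63; interest $45.70 → $5,373.33; payment $2,248.56; balance $3,124.77
Month 5: opening $3,124.77; interest $45.70 → $3,170.47; payment $2,714.65; balance $455.82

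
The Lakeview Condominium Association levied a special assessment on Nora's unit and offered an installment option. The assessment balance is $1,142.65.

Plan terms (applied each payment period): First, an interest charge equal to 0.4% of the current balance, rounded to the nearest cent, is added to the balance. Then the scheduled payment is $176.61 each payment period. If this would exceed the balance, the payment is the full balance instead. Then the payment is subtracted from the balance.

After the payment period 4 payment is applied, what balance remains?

$450.35

Payment period 1: opening $1,142.65; interest $4.57 → $1,147.22; payment $176.61; balance $970.61
Payment period 2: opening $970.61; interest $3.88 → $974.49; payment $176.61; balance $797.88
Payment period 3: opening $797.88; interest $3.19 → $801.07; payment $176.61; balance $624.46
Payment period 4: opening $624.46; interest $2.50 → $626.96; payment $176.61; balance $450.35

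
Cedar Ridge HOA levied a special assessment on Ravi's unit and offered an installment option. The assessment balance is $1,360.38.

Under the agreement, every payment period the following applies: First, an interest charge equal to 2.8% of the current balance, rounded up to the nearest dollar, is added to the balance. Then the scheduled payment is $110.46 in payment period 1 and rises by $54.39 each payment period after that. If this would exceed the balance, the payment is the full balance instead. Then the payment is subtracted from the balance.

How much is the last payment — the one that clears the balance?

Payment period 1: $1,360.38 +$39.00 interest = $1,399.38; pay $110.46 → $1,288.92
Payment period 2: $1,288.92 +$37.00 interest = $1,325.92; pay $164.85 → $1,161.07
Payment period 3: $1,161.07 +$33.00 interest = $1,194.07; pay $219.24 → $974.83
Payment period 4: $974.83 +$28.00 interest = $1,002.83; pay $273.63 → $729.20
Payment period 5: $729.20 +$21.00 interest = $750.20; pay $328.02 → $422.18
Payment period 6: $422.18 +$12.00 interest = $434.18; pay $382.41 → $51.77
Payment period 7: $51.77 +$2.00 interest = $53.77; pay $53.77 → $0.00

$53.77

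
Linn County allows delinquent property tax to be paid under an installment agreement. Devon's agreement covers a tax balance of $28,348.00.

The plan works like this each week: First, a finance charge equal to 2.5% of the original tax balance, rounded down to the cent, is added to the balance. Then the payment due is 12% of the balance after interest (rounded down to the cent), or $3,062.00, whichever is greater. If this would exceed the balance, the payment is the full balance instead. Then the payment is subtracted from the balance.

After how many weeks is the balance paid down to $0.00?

# | Opening | Interest | Payment | End bal
1 | $28,348.00 | $708.70 | $3,486.80 | $25,569.90
2 | $25,569.90 | $708.70 | $3,153.43 | $23,125.17
3 | $23,125.17 | $708.70 | $3,062.00 | $20,771.87
4 | $20,771.87 | $708.70 | $3,062.00 | $18,418.57
5 | $18,418.57 | $708.70 | $3,062.00 | $16,065.27
6 | $16,065.27 | $708.70 | $3,062.00 | $13,711.97
7 | $13,711.97 | $708.70 | $3,062.00 | $11,358.67
8 | $11,358.67 | $708.70 | $3,062.00 | $9,005.37
9 | $9,005.37 | $708.70 | $3,062.00 | $6,652.07
10 | $6,652.07 | $708.70 | $3,062.00 | $4,298.77
11 | $4,298.77 | $708.70 | $3,062.00 | $1,945.47
12 | $1,945.47 | $708.70 | $2,654.17 | $0.00
Balance reaches $0.00 in week 12.

12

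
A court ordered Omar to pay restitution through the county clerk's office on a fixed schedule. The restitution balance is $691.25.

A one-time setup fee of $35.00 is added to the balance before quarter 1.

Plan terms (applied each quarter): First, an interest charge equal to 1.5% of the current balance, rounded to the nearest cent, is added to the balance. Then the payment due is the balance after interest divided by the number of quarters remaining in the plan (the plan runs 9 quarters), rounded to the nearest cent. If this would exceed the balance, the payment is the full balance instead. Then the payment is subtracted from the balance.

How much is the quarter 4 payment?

$85.65

Quarter 1: $726.25 +$10.89 interest = $737.14; pay $81.90 → $655.24
Quarter 2: $655.24 +$9.83 interest = $665.07; pay $83.13 → $581.94
Quarter 3: $581.94 +$8.73 interest = $590.67; pay $84.38 → $506.29
Quarter 4: $506.29 +$7.59 interest = $513.88; pay $85.65 → $428.23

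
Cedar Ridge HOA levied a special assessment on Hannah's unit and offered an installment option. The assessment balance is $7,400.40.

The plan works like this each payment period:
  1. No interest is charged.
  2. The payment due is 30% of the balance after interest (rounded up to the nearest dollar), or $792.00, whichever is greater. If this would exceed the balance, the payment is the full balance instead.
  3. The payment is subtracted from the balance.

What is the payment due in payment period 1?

Payment period 1: $7,400.40 − $2,221.00 → $5,179.40

$2,221.00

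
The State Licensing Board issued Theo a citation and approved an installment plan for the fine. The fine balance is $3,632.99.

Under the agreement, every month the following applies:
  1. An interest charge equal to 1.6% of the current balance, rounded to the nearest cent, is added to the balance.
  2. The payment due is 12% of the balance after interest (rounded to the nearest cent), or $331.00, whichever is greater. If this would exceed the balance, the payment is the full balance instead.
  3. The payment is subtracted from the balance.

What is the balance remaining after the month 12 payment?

# | Opening | Interest | Payment | End bal
1 | $3,632.99 | $58.13 | $442.93 | $3,248.19
2 | $3,248.19 | $51.97 | $396.02 | $2,904.14
3 | $2,904.14 | $46.47 | $354.07 | $2,596.54
4 | $2,596.54 | $41.54 | $331.00 | $2,307.08
5 | $2,307.08 | $36.91 | $331.00 | $2,012.99
6 | $2,012.99 | $32.21 | $331.00 | $1,714.20
7 | $1,714.20 | $27.43 | $331.00 | $1,410.63
8 | $1,410.63 | $22.57 | $331.00 | $1,102.20
9 | $1,102.20 | $17.64 | $331.00 | $788.84
10 | $788.84 | $12.62 | $331.00 | $470.46
11 | $470.46 | $7.53 | $331.00 | $146.99
12 | $146.99 | $2.35 | $149.34 | $0.00

$0.00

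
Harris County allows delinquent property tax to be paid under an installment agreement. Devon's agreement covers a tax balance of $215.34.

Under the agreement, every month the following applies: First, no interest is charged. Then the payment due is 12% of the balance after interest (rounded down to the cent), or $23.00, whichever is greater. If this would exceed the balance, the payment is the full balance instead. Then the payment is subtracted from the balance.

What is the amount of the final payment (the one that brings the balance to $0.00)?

# | Opening | Payment | End bal
1 | $215.34 | $25.84 | $189.50
2 | $189.50 | $23.00 | $166.50
3 | $166.50 | $23.00 | $143.50
4 | $143.50 | $23.00 | $120.50
5 | $120.50 | $23.00 | $97.50
6 | $97.50 | $23.00 | $74.50
7 | $74.50 | $23.00 | $51.50
8 | $51.50 | $23.00 | $28.50
9 | $28.50 | $23.00 | $5.50
10 | $5.50 | $5.50 | $0.00

$5.50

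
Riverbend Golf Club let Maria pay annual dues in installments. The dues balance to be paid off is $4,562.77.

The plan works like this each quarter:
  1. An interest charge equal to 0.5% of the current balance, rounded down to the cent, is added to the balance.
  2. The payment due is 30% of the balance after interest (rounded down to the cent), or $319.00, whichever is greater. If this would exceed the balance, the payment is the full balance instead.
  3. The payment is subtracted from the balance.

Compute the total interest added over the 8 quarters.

Quarter 1: $4,562.77 +$22.81 interest = $4,585.58; pay $1,375.67 → $3,209.91
Quarter 2: $3,209.91 +$16.04 interest = $3,225.95; pay $967.78 → $2,258.17
Quarter 3: $2,258.17 +$11.29 interest = $2,269.46; pay $680.83 → $1,588.63
Quarter 4: $1,588.63 +$7.94 interest = $1,596.57; pay $478.97 → $1,117.60
Quarter 5: $1,117.60 +$5.58 interest = $1,123.18; pay $336.95 → $786.23
Quarter 6: $786.23 +$3.93 interest = $790.16; pay $319.00 → $471.16
Quarter 7: $471.16 +$2.35 interest = $473.51; pay $319.00 → $154.51
Quarter 8: $154.51 +$0.77 interest = $155.28; pay $155.28 → $0.00
Total interest: $22.81 + $16.04 + $11.29 + $7.94 + $5.58 + $3.93 + $2.35 + $0.77 = $70.71

$70.71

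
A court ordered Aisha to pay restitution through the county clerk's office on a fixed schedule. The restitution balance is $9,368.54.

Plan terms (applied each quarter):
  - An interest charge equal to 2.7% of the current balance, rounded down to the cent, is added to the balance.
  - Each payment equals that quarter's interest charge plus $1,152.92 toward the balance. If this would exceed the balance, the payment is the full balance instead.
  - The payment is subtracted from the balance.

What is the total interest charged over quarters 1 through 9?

$1,155.87

# | Opening | Interest | Payment | End bal
1 | $9,368.54 | $252.95 | $1,405.87 | $8,215.62
2 | $8,215.62 | $221.82 | $1,374.74 | $7,062.70
3 | $7,062.70 | $190.69 | $1,343.61 | $5,909.78
4 | $5,909.78 | $159.56 | $1,312.48 | $4,756.86
5 | $4,756.86 | $128.43 | $1,281.35 | $3,603.94
6 | $3,603.94 | $97.30 | $1,250.22 | $2,451.02
7 | $2,451.02 | $66.17 | $1,219.09 | $1,298.10
8 | $1,298.10 | $35.04 | $1,187.96 | $145.18
9 | $145.18 | $3.91 | $149.09 | $0.00
Total interest: $252.95 + $221.82 + $190.69 + $159.56 + $128.43 + $97.30 + $66.17 + $35.04 + $3.91 = $1,155.87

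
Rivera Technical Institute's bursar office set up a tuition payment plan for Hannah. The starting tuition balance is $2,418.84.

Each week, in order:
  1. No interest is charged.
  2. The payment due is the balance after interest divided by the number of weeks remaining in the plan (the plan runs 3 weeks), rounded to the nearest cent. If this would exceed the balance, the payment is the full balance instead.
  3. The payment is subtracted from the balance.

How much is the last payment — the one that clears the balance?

$806.28

Week 1: opening $2,418.84; payment $806.28; balance $1,612.56
Week 2: opening $1,612.56; payment $806.28; balance $806.28
Week 3: opening $806.28; payment $806.28; balance $0.00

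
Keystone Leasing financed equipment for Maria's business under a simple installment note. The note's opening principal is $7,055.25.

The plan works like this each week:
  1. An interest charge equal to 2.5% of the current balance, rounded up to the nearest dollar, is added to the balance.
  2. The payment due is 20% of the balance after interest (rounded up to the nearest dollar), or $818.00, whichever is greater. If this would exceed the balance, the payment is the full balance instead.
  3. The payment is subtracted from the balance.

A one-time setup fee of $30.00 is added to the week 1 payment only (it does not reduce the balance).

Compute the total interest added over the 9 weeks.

Week 1: opening $7,055.25; interest $177.00 → $7,232.25; payment $1,447.00 (+ $30.00 fee); balance $5,785.25
Week 2: opening $5,785.25; interest $145.00 → $5,930.25; payment $1,187.00; balance $4,743.25
Week 3: opening $4,743.25; interest $119.00 → $4,862.25; payment $973.00; balance $3,889.25
Week 4: opening $3,889.25; interest $98.00 → $3,987.25; payment $818.00; balance $3,169.25
Week 5: opening $3,169.25; interest $80.00 → $3,249.25; payment $818.00; balance $2,431.25
Week 6: opening $2,431.25; interest $61.00 → $2,492.25; payment $818.00; balance $1,674.25
Week 7: opening $1,674.25; interest $42.00 → $1,716.25; payment $818.00; balance $898.25
Week 8: opening $898.25; interest $23.00 → $921.25; payment $818.00; balance $103.25
Week 9: opening $103.25; interest $3.00 → $106.25; payment $106.25; balance $0.00
Total interest: $177.00 + $145.00 + $119.00 + $98.00 + $80.00 + $61.00 + $42.00 + $23.00 + $3.00 = $748.00

$748.00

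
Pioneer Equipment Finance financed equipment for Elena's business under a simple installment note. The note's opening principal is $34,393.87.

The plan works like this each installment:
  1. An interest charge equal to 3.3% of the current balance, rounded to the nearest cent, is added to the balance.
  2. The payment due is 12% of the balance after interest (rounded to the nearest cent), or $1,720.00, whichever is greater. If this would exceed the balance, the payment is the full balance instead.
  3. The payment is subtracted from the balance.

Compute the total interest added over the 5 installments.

$4,732.32

Installment 1: $34,393.87 +$1,135.00 interest = $35,528.87; pay $4,263.46 → $31,265.41
Installment 2: $31,265.41 +$1,031.76 interest = $32,297.17; pay $3,875.66 → $28,421.51
Installment 3: $28,421.51 +$937.91 interest = $29,359.42; pay $3,523.13 → $25,836.29
Installment 4: $25,836.29 +$852.60 interest = $26,688.89; pay $3,202.67 → $23,486.22
Installment 5: $23,486.22 +$775.05 interest = $24,261.27; pay $2,911.35 → $21,349.92
Total interest: $1,135.00 + $1,031.76 + $937.91 + $852.60 + $775.05 = $4,732.32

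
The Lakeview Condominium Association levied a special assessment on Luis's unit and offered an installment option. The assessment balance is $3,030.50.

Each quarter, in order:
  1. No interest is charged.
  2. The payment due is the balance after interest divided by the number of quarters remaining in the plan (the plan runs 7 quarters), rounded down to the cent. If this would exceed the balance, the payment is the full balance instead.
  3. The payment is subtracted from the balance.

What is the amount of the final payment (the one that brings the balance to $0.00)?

$432.93

# | Opening | Payment | End bal
1 | $3,030.50 | $432.92 | $2,597.58
2 | $2,597.58 | $432.93 | $2,164.65
3 | $2,164.65 | $432.93 | $1,731.72
4 | $1,731.72 | $432.93 | $1,298.79
5 | $1,298.79 | $432.93 | $865.86
6 | $865.86 | $432.93 | $432.93
7 | $432.93 | $432.93 | $0.00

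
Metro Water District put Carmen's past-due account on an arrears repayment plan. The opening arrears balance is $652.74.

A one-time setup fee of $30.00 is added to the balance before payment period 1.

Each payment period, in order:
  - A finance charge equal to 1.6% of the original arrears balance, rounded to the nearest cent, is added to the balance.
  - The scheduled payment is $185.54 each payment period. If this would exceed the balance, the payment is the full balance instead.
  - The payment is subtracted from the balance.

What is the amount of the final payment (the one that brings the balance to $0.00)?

$167.88

# | Opening | Interest | Payment | End bal
1 | $682.74 | $10.44 | $185.54 | $507.64
2 | $507.64 | $10.44 | $185.54 | $332.54
3 | $332.54 | $10.44 | $185.54 | $157.44
4 | $157.44 | $10.44 | $167.88 | $0.00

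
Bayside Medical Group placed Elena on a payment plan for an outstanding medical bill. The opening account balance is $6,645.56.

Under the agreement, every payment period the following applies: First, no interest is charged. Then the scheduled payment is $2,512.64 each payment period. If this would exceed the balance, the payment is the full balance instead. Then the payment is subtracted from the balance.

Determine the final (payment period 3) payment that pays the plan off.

Payment period 1: opening $6,645.56; payment $2,512.64; balance $4,132.92
Payment period 2: opening $4,132.92; payment $2,512.64; balance $1,620.28
Payment period 3: opening $1,620.28; payment $1,620.28; balance $0.00

$1,620.28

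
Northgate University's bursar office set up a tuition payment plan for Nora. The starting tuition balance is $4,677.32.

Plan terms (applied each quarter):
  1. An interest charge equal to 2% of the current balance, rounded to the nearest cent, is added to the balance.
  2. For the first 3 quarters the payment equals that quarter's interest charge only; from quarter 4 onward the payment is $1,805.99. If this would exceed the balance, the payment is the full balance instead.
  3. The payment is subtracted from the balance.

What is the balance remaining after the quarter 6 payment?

$0.00

Quarter 1: opening $4,677.32; interest $93.55 → $4,770.87; payment $93.55; balance $4,677.32
Quarter 2: opening $4,677.32; interest $93.55 → $4,770.87; payment $93.55; balance $4,677.32
Quarter 3: opening $4,677.32; interest $93.55 → $4,770.87; payment $93.55; balance $4,677.32
Quarter 4: opening $4,677.32; interest $93.55 → $4,770.87; payment $1,805.99; balance $2,964.88
Quarter 5: opening $2,964.88; interest $59.30 → $3,024.18; payment $1,805.99; balance $1,218.19
Quarter 6: opening $1,218.19; interest $24.36 → $1,242.55; payment $1,242.55; balance $0.00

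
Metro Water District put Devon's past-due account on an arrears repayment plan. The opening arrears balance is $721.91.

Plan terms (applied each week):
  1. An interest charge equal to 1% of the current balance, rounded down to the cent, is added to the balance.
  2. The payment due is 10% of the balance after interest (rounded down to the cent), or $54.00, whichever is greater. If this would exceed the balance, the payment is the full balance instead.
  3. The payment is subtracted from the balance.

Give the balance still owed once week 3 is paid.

$542.22

Week 1: opening $721.91; interest $7.21 → $729.12; payment $72.91; balance $656.21
Week 2: opening $656.21; interest $6.56 → $662.77; payment $66.27; balance $596.50
Week 3: opening $596.50; interest $5.96 → $602.46; payment $60.24; balance $542.22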